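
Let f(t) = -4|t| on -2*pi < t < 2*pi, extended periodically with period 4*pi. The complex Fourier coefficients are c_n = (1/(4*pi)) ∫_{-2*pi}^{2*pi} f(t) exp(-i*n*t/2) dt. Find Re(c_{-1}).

16/pi

Since f is real-valued, Re(c_{-1}) = (1/(4*pi)) ∫_{-2*pi}^{2*pi} f(t) cos(-t/2) dt = a_{1}/2.
f is even and cos(-t/2) is even, so the integrand is even: ∫_{-2*pi}^{2*pi} f(t) cos(-t/2) dt = 2∫_0^{2*pi} f(t) cos(-t/2) dt.
Integrating by parts (boundary term plus one more integral), an antiderivative of (-4*t) cos(-t/2) is -8*t*sin(t/2) - 16*cos(t/2); evaluating from 0 to 2*pi: ∫_{0}^{2*pi} (-4*t) cos(-t/2) dt = (16) - (-16) = 32.
So ∫_{-2*pi}^{2*pi} f(t) cos(-t/2) dt = 64.
Hence Re(c_{-1}) = (1/(4*pi))·(64) = 16/pi.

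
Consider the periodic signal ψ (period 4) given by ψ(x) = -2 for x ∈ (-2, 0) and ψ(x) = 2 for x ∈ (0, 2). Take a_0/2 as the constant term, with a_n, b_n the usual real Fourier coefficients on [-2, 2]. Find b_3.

8/(3*pi)

b_3 = 1/2 ∫_{-2}^{2} ψ(x) sin(3*pi*x/2) dx.
ψ is odd and sin(3*pi*x/2) is odd, so the integrand is even and b_3 = ∫_0^{2} ψ(x) sin(3*pi*x/2) dx.
Directly, an antiderivative of (2) sin(3*pi*x/2) is -4*cos(3*pi*x/2)/(3*pi); evaluating from 0 to 2: ∫_{0}^{2} (2) sin(3*pi*x/2) dx = (4/(3*pi)) - (-4/(3*pi)) = 8/(3*pi).
Hence b_3 = 8/(3*pi).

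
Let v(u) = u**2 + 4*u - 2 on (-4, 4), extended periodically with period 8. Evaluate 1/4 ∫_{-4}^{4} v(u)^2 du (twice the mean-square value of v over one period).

1192/5

1/4 ∫_{-4}^{4} v(u)^2 du = 1/4 · (4768/5) = 1192/5.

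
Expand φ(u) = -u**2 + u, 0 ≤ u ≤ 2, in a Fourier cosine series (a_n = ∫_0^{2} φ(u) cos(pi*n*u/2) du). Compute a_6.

-4/(9*pi**2)

a_6 = ∫_0^{2} (-u**2 + u) cos(3*pi*u) du.
Integrating by parts twice (tabular method), an antiderivative of (-u**2 + u) cos(3*pi*u) is -u**2*sin(3*pi*u)/(3*pi) + u*sin(3*pi*u)/(3*pi) - 2*u*cos(3*pi*u)/(9*pi**2) + 2*sin(3*pi*u)/(27*pi**3) + cos(3*pi*u)/(9*pi**2); evaluating from 0 to 2: ∫_{0}^{2} (-u**2 + u) cos(3*pi*u) du = (-1/(3*pi**2)) - (1/(9*pi**2)) = -4/(9*pi**2).
Hence a_6 = -4/(9*pi**2).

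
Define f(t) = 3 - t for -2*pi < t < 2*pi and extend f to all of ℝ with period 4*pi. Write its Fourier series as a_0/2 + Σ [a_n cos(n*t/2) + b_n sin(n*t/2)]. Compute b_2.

2

b_2 = (1/(2*pi)) ∫_{-2*pi}^{2*pi} f(t) sin(t) dt.
Integrating by parts (boundary term plus one more integral), an antiderivative of (3 - t) sin(t) is t*cos(t) - sin(t) - 3*cos(t); evaluating from -2*pi to 2*pi: ∫_{-2*pi}^{2*pi} (3 - t) sin(t) dt = (-3 + 2*pi) - (-2*pi - 3) = 4*pi.
Hence b_2 = (1/(2*pi))·(4*pi) = 2.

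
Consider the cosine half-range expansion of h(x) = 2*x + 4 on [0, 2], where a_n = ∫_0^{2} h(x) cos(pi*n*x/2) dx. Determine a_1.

-16/pi**2

a_1 = ∫_0^{2} (2*x + 4) cos(pi*x/2) dx.
Integrating by parts (boundary term plus one more integral), an antiderivative of (2*x + 4) cos(pi*x/2) is 4*x*sin(pi*x/2)/pi + 8*sin(pi*x/2)/pi + 8*cos(pi*x/2)/pi**2; evaluating from 0 to 2: ∫_{0}^{2} (2*x + 4) cos(pi*x/2) dx = (-8/pi**2) - (8/pi**2) = -16/pi**2.
Hence a_1 = -16/pi**2.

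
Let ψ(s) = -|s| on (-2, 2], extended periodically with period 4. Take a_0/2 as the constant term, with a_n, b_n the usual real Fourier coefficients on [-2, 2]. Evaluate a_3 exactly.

8/(9*pi**2)

a_3 = 1/2 ∫_{-2}^{2} ψ(s) cos(3*pi*s/2) ds.
ψ is even and cos(3*pi*s/2) is even, so the integrand is even and a_3 = ∫_0^{2} ψ(s) cos(3*pi*s/2) ds.
Integrating by parts (boundary term plus one more integral), an antiderivative of (-s) cos(3*pi*s/2) is -2*s*sin(3*pi*s/2)/(3*pi) - 4*cos(3*pi*s/2)/(9*pi**2); evaluating from 0 to 2: ∫_{0}^{2} (-s) cos(3*pi*s/2) ds = (4/(9*pi**2)) - (-4/(9*pi**2)) = 8/(9*pi**2).
Hence a_3 = 8/(9*pi**2).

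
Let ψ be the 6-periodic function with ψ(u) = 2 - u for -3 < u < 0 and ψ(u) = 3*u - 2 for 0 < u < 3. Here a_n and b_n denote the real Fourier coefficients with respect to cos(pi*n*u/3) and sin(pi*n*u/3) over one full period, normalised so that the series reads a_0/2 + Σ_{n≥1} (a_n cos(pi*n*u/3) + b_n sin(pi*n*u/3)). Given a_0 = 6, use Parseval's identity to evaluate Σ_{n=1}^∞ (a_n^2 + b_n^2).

Parseval: a_0^2/2 + Σ_{n≥1} (a_n^2+b_n^2) = 1/3 ∫_{-3}^{3} ψ(u)^2 du = 26.
Subtract a_0^2/2 = 18: Σ (a_n^2+b_n^2) = 8.

8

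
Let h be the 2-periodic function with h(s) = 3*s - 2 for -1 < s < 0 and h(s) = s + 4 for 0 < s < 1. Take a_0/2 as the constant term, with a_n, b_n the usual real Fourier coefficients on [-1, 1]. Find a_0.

a_0 = ∫_{-1}^{1} h(s) ds = 1.

1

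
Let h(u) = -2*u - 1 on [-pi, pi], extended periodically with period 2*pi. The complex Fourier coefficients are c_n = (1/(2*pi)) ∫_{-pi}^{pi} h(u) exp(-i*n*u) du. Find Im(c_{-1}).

-2

Since h is real-valued, Im(c_{-1}) = -(1/(2*pi)) ∫_{-pi}^{pi} h(u) sin(-u) du = b_{1}/2.
Integrating by parts (boundary term plus one more integral), an antiderivative of (-2*u - 1) sin(-u) is -2*u*cos(u) + 2*sin(u) - cos(u); evaluating from -pi to pi: ∫_{-pi}^{pi} (-2*u - 1) sin(-u) du = (1 + 2*pi) - (1 - 2*pi) = 4*pi.
Hence Im(c_{-1}) = (-1/(2*pi))·(4*pi) = -2.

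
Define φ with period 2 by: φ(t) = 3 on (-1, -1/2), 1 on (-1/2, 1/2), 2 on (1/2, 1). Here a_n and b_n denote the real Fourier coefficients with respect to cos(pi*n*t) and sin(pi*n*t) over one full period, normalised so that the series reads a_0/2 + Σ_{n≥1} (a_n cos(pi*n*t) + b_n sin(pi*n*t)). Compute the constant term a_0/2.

7/4

a_0 = ∫_{-1}^{1} φ(t) dt = 7/2.
So the constant term a_0/2 = 7/4.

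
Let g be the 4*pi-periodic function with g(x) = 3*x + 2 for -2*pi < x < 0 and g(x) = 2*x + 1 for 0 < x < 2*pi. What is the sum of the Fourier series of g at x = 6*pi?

3/2 - pi

x = 6*pi differs from x = -2*pi by 2 full period(s), and the series is 4*pi-periodic.
At x = -2*pi the one-sided limits are g(-2*pi^-) = 1 + 4*pi and g(-2*pi^+) = 2 - 6*pi.
By Dirichlet's theorem the series converges to their average, [(1 + 4*pi) + (2 - 6*pi)]/2 = 3/2 - pi.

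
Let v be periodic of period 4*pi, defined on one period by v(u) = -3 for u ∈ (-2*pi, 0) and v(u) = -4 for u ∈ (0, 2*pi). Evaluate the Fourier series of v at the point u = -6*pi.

u = -6*pi differs from u = 2*pi by -2 full period(s), and the series is 4*pi-periodic.
At u = 2*pi the one-sided limits are v(2*pi^-) = -4 and v(2*pi^+) = -3.
By Dirichlet's theorem the series converges to their average, [(-4) + (-3)]/2 = -7/2.

-7/2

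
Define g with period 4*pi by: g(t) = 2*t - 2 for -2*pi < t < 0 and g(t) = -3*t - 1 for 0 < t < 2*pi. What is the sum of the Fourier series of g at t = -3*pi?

-3*pi - 1

t = -3*pi differs from t = pi by -1 full period(s), and the series is 4*pi-periodic.
g is continuous at t = pi with value -3*pi - 1, so the series converges to -3*pi - 1 there.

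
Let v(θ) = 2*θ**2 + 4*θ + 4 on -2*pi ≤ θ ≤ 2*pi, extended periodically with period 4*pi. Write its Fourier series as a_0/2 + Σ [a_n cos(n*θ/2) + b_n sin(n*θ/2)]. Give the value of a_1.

a_1 = (1/(2*pi)) ∫_{-2*pi}^{2*pi} v(θ) cos(θ/2) dθ.
Integrating by parts twice (tabular method), an antiderivative of (2*θ**2 + 4*θ + 4) cos(θ/2) is 4*θ**2*sin(θ/2) + 8*θ*sin(θ/2) + 16*θ*cos(θ/2) - 24*sin(θ/2) + 16*cos(θ/2); evaluating from -2*pi to 2*pi: ∫_{-2*pi}^{2*pi} (2*θ**2 + 4*θ + 4) cos(θ/2) dθ = (-32*pi - 16) - (-16 + 32*pi) = -64*pi.
Hence a_1 = (1/(2*pi))·(-64*pi) = -32.

-32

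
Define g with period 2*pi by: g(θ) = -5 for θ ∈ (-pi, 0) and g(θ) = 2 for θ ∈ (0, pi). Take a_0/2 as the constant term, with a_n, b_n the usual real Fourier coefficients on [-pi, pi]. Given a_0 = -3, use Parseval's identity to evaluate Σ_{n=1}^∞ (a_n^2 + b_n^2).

Parseval: a_0^2/2 + Σ_{n≥1} (a_n^2+b_n^2) = 1/pi ∫_{-pi}^{pi} g(θ)^2 dθ = 29.
Subtract a_0^2/2 = 9/2: Σ (a_n^2+b_n^2) = 49/2.

49/2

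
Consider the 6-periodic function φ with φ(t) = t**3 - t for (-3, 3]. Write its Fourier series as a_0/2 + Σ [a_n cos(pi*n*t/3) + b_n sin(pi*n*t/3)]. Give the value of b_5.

b_5 = 1/3 ∫_{-3}^{3} φ(t) sin(5*pi*t/3) dt.
φ is odd and sin(5*pi*t/3) is odd, so the integrand is even and b_5 = 2/3 ∫_0^{3} φ(t) sin(5*pi*t/3) dt.
Integrating by parts three times (tabular method), an antiderivative of (t**3 - t) sin(5*pi*t/3) is -3*t**3*cos(5*pi*t/3)/(5*pi) + 27*t**2*sin(5*pi*t/3)/(25*pi**2) + 162*t*cos(5*pi*t/3)/(125*pi**3) + 3*t*cos(5*pi*t/3)/(5*pi) - 9*sin(5*pi*t/3)/(25*pi**2) - 486*sin(5*pi*t/3)/(625*pi**4); evaluating from 0 to 3: ∫_{0}^{3} (t**3 - t) sin(5*pi*t/3) dt = (18*(-27 + 100*pi**2)/(125*pi**3)) - (0) = 18*(-27 + 100*pi**2)/(125*pi**3).
Hence b_5 = (2/3)·(18*(-27 + 100*pi**2)/(125*pi**3)) = 12*(-27 + 100*pi**2)/(125*pi**3).

12*(-27 + 100*pi**2)/(125*pi**3)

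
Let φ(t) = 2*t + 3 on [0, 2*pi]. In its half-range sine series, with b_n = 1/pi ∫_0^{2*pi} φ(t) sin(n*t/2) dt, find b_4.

b_4 = 1/pi ∫_0^{2*pi} (2*t + 3) sin(2*t) dt.
Integrating by parts (boundary term plus one more integral), an antiderivative of (2*t + 3) sin(2*t) is -t*cos(2*t) + sin(2*t)/2 - 3*cos(2*t)/2; evaluating from 0 to 2*pi: ∫_{0}^{2*pi} (2*t + 3) sin(2*t) dt = (-2*pi - 3/2) - (-3/2) = -2*pi.
Hence b_4 = (1/pi)·(-2*pi) = -2.

-2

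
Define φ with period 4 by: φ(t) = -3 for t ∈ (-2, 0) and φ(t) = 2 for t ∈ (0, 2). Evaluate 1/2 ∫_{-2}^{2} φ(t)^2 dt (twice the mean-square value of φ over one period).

1/2 ∫_{-2}^{2} φ(t)^2 dt = 1/2 · (26) = 13.

13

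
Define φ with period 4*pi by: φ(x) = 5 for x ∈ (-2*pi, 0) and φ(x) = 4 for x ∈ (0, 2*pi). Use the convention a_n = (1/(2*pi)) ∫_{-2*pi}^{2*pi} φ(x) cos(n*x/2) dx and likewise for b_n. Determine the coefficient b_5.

-2/(5*pi)

b_5 = (1/(2*pi)) ∫_{-2*pi}^{2*pi} φ(x) sin(5*x/2) dx.
Split the integral at the breakpoints.
Directly, an antiderivative of (5) sin(5*x/2) is -2*cos(5*x/2); evaluating from -2*pi to 0: ∫_{-2*pi}^{0} (5) sin(5*x/2) dx = (-2) - (2) = -4.
Directly, an antiderivative of (4) sin(5*x/2) is -8*cos(5*x/2)/5; evaluating from 0 to 2*pi: ∫_{0}^{2*pi} (4) sin(5*x/2) dx = (8/5) - (-8/5) = 16/5.
Summing the pieces and multiplying by (1/(2*pi)) gives b_5 = -2/(5*pi).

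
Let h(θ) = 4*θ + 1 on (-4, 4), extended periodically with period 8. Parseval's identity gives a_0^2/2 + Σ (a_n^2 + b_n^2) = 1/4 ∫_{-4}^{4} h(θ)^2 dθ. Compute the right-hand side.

518/3

1/4 ∫_{-4}^{4} h(θ)^2 dθ = 1/4 · (2072/3) = 518/3.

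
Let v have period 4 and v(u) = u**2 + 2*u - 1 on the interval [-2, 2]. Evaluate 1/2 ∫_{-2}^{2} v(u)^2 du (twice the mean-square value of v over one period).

206/15

1/2 ∫_{-2}^{2} v(u)^2 du = 1/2 · (412/15) = 206/15.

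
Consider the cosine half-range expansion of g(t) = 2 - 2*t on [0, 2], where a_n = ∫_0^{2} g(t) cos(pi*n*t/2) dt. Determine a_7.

a_7 = ∫_0^{2} (2 - 2*t) cos(7*pi*t/2) dt.
Integrating by parts (boundary term plus one more integral), an antiderivative of (2 - 2*t) cos(7*pi*t/2) is -4*t*sin(7*pi*t/2)/(7*pi) + 4*sin(7*pi*t/2)/(7*pi) - 8*cos(7*pi*t/2)/(49*pi**2); evaluating from 0 to 2: ∫_{0}^{2} (2 - 2*t) cos(7*pi*t/2) dt = (8/(49*pi**2)) - (-8/(49*pi**2)) = 16/(49*pi**2).
Hence a_7 = 16/(49*pi**2).

16/(49*pi**2)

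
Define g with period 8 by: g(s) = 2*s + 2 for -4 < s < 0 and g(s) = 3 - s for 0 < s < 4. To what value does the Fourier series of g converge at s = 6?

-2

s = 6 differs from s = -2 by 1 full period(s), and the series is 8-periodic.
g is continuous at s = -2 with value -2, so the series converges to -2 there.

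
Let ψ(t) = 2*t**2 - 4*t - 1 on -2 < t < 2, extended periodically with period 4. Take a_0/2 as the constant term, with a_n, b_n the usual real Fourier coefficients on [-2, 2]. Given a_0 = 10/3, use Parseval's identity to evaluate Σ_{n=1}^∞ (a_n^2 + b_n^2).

Parseval: a_0^2/2 + Σ_{n≥1} (a_n^2+b_n^2) = 1/2 ∫_{-2}^{2} ψ(t)^2 dt = 298/5.
Subtract a_0^2/2 = 50/9: Σ (a_n^2+b_n^2) = 2432/45.

2432/45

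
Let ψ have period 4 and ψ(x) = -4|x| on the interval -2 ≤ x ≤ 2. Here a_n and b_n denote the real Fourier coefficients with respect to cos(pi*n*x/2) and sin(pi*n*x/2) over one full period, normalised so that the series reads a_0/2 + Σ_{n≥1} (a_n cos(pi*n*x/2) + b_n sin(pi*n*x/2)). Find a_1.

a_1 = 1/2 ∫_{-2}^{2} ψ(x) cos(pi*x/2) dx.
ψ is even and cos(pi*x/2) is even, so the integrand is even and a_1 = ∫_0^{2} ψ(x) cos(pi*x/2) dx.
Integrating by parts (boundary term plus one more integral), an antiderivative of (-4*x) cos(pi*x/2) is -8*x*sin(pi*x/2)/pi - 16*cos(pi*x/2)/pi**2; evaluating from 0 to 2: ∫_{0}^{2} (-4*x) cos(pi*x/2) dx = (16/pi**2) - (-16/pi**2) = 32/pi**2.
Hence a_1 = 32/pi**2.

32/pi**2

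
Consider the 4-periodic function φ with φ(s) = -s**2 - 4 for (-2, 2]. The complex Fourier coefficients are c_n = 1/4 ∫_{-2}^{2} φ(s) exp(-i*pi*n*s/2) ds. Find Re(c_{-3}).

8/(9*pi**2)

Since φ is real-valued, Re(c_{-3}) = 1/4 ∫_{-2}^{2} φ(s) cos(-3*pi*s/2) ds = a_{3}/2.
φ is even and cos(-3*pi*s/2) is even, so the integrand is even: ∫_{-2}^{2} φ(s) cos(-3*pi*s/2) ds = 2∫_0^{2} φ(s) cos(-3*pi*s/2) ds.
Integrating by parts twice (tabular method), an antiderivative of (-s**2 - 4) cos(-3*pi*s/2) is -2*s**2*sin(3*pi*s/2)/(3*pi) - 8*s*cos(3*pi*s/2)/(9*pi**2) - 8*sin(3*pi*s/2)/(3*pi) + 16*sin(3*pi*s/2)/(27*pi**3); evaluating from 0 to 2: ∫_{0}^{2} (-s**2 - 4) cos(-3*pi*s/2) ds = (16/(9*pi**2)) - (0) = 16/(9*pi**2).
So ∫_{-2}^{2} φ(s) cos(-3*pi*s/2) ds = 32/(9*pi**2).
Hence Re(c_{-3}) = (1/4)·(32/(9*pi**2)) = 8/(9*pi**2).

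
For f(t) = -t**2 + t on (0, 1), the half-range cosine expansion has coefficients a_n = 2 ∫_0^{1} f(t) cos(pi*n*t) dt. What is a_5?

a_5 = 2 ∫_0^{1} (-t**2 + t) cos(5*pi*t) dt.
Integrating by parts twice (tabular method), an antiderivative of (-t**2 + t) cos(5*pi*t) is -t**2*sin(5*pi*t)/(5*pi) + t*sin(5*pi*t)/(5*pi) - 2*t*cos(5*pi*t)/(25*pi**2) + 2*sin(5*pi*t)/(125*pi**3) + cos(5*pi*t)/(25*pi**2); evaluating from 0 to 1: ∫_{0}^{1} (-t**2 + t) cos(5*pi*t) dt = (1/(25*pi**2)) - (1/(25*pi**2)) = 0.
Hence a_5 = 2·(0) = 0.

0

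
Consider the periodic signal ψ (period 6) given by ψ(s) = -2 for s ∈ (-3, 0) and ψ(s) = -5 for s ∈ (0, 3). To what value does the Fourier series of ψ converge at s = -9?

s = -9 differs from s = -3 by -1 full period(s), and the series is 6-periodic.
At s = -3 the one-sided limits are ψ(-3^-) = -5 and ψ(-3^+) = -2.
By Dirichlet's theorem the series converges to their average, [(-5) + (-2)]/2 = -7/2.

-7/2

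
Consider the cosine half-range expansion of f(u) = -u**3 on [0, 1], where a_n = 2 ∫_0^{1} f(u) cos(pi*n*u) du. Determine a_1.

6*(-4 + pi**2)/pi**4

a_1 = 2 ∫_0^{1} (-u**3) cos(pi*u) du.
Integrating by parts three times (tabular method), an antiderivative of (-u**3) cos(pi*u) is -u**3*sin(pi*u)/pi - 3*u**2*cos(pi*u)/pi**2 + 6*u*sin(pi*u)/pi**3 + 6*cos(pi*u)/pi**4; evaluating from 0 to 1: ∫_{0}^{1} (-u**3) cos(pi*u) du = (3*(-2 + pi**2)/pi**4) - (6/pi**4) = 3*(-4 + pi**2)/pi**4.
Hence a_1 = 2·(3*(-4 + pi**2)/pi**4) = 6*(-4 + pi**2)/pi**4.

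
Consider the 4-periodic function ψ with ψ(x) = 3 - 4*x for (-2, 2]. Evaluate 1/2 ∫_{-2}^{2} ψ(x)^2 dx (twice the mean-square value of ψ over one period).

182/3

1/2 ∫_{-2}^{2} ψ(x)^2 dx = 1/2 · (364/3) = 182/3.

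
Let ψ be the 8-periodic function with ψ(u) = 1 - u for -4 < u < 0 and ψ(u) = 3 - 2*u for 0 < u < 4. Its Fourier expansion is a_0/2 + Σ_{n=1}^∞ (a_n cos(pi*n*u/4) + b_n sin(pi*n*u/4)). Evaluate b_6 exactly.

2/pi

b_6 = 1/4 ∫_{-4}^{4} ψ(u) sin(3*pi*u/2) du.
Split the integral at the breakpoints.
Integrating by parts (boundary term plus one more integral), an antiderivative of (1 - u) sin(3*pi*u/2) is 2*u*cos(3*pi*u/2)/(3*pi) - 4*sin(3*pi*u/2)/(9*pi**2) - 2*cos(3*pi*u/2)/(3*pi); evaluating from -4 to 0: ∫_{-4}^{0} (1 - u) sin(3*pi*u/2) du = (-2/(3*pi)) - (-10/(3*pi)) = 8/(3*pi).
Integrating by parts (boundary term plus one more integral), an antiderivative of (3 - 2*u) sin(3*pi*u/2) is 4*u*cos(3*pi*u/2)/(3*pi) - 8*sin(3*pi*u/2)/(9*pi**2) - 2*cos(3*pi*u/2)/pi; evaluating from 0 to 4: ∫_{0}^{4} (3 - 2*u) sin(3*pi*u/2) du = (10/(3*pi)) - (-2/pi) = 16/(3*pi).
Summing the pieces and multiplying by (1/4) gives b_6 = 2/pi.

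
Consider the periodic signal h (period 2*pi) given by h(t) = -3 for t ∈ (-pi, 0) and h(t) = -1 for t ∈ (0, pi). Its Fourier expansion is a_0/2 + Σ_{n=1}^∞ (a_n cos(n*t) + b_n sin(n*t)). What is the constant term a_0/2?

-2

a_0 = 1/pi ∫_{-pi}^{pi} h(t) dt = 1/pi · (-4*pi) = -4.
So the constant term a_0/2 = -2.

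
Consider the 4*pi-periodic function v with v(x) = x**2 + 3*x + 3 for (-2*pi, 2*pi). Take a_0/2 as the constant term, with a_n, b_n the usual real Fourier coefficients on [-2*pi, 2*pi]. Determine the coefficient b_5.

b_5 = (1/(2*pi)) ∫_{-2*pi}^{2*pi} v(x) sin(5*x/2) dx.
Integrating by parts twice (tabular method), an antiderivative of (x**2 + 3*x + 3) sin(5*x/2) is -2*x**2*cos(5*x/2)/5 + 8*x*sin(5*x/2)/25 - 6*x*cos(5*x/2)/5 + 12*sin(5*x/2)/25 - 134*cos(5*x/2)/125; evaluating from -2*pi to 2*pi: ∫_{-2*pi}^{2*pi} (x**2 + 3*x + 3) sin(5*x/2) dx = (134/125 + 12*pi/5 + 8*pi**2/5) - (-12*pi/5 + 134/125 + 8*pi**2/5) = 24*pi/5.
Hence b_5 = (1/(2*pi))·(24*pi/5) = 12/5.

12/5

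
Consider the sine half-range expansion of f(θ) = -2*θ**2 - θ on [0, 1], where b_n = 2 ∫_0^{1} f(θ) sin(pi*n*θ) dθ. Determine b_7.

b_7 = 2 ∫_0^{1} (-2*θ**2 - θ) sin(7*pi*θ) dθ.
Integrating by parts twice (tabular method), an antiderivative of (-2*θ**2 - θ) sin(7*pi*θ) is 2*θ**2*cos(7*pi*θ)/(7*pi) - 4*θ*sin(7*pi*θ)/(49*pi**2) + θ*cos(7*pi*θ)/(7*pi) - sin(7*pi*θ)/(49*pi**2) - 4*cos(7*pi*θ)/(343*pi**3); evaluating from 0 to 1: ∫_{0}^{1} (-2*θ**2 - θ) sin(7*pi*θ) dθ = ((4 - 147*pi**2)/(343*pi**3)) - (-4/(343*pi**3)) = (8 - 147*pi**2)/(343*pi**3).
Hence b_7 = 2·((8 - 147*pi**2)/(343*pi**3)) = 2*(8 - 147*pi**2)/(343*pi**3).

2*(8 - 147*pi**2)/(343*pi**3)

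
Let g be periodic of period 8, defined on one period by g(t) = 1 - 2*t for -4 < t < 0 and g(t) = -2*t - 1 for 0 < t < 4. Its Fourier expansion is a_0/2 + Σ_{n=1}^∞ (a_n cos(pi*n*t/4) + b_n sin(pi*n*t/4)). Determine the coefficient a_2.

a_2 = 1/4 ∫_{-4}^{4} g(t) cos(pi*t/2) dt.
g is odd and cos(pi*t/2) is even, so the integrand is odd over a symmetric interval and the integral vanishes.

0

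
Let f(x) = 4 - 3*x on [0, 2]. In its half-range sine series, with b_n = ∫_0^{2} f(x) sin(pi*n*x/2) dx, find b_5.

b_5 = ∫_0^{2} (4 - 3*x) sin(5*pi*x/2) dx.
Integrating by parts (boundary term plus one more integral), an antiderivative of (4 - 3*x) sin(5*pi*x/2) is 6*x*cos(5*pi*x/2)/(5*pi) - 12*sin(5*pi*x/2)/(25*pi**2) - 8*cos(5*pi*x/2)/(5*pi); evaluating from 0 to 2: ∫_{0}^{2} (4 - 3*x) sin(5*pi*x/2) dx = (-4/(5*pi)) - (-8/(5*pi)) = 4/(5*pi).
Hence b_5 = 4/(5*pi).

4/(5*pi)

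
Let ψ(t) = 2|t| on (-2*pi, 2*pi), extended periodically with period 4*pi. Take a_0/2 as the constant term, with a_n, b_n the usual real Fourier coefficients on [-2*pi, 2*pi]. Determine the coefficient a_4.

a_4 = (1/(2*pi)) ∫_{-2*pi}^{2*pi} ψ(t) cos(2*t) dt.
ψ is even and cos(2*t) is even, so the integrand is even and a_4 = 1/pi ∫_0^{2*pi} ψ(t) cos(2*t) dt.
Integrating by parts (boundary term plus one more integral), an antiderivative of (2*t) cos(2*t) is t*sin(2*t) + cos(2*t)/2; evaluating from 0 to 2*pi: ∫_{0}^{2*pi} (2*t) cos(2*t) dt = (1/2) - (1/2) = 0.
Hence a_4 = (1/pi)·(0) = 0.

0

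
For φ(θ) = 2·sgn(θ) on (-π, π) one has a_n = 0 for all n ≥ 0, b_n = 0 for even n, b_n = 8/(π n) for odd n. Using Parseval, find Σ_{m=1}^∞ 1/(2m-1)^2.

Parseval: Σ b_n^2 = (1/π) ∫_{-π}^{π} φ(θ)^2 dθ = 8.
Only odd n contribute, with b_n^2 = 64/(π^2 n^2), so Σ_{m≥1} 1/(2m-1)^2 = π^2·(8)/64 = pi**2/8.

pi**2/8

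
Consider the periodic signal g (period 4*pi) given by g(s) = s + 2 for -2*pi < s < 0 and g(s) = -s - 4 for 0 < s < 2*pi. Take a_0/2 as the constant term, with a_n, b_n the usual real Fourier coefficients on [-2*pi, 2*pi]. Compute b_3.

b_3 = (1/(2*pi)) ∫_{-2*pi}^{2*pi} g(s) sin(3*s/2) ds.
Split the integral at the breakpoints.
Integrating by parts (boundary term plus one more integral), an antiderivative of (s + 2) sin(3*s/2) is -2*s*cos(3*s/2)/3 + 4*sin(3*s/2)/9 - 4*cos(3*s/2)/3; evaluating from -2*pi to 0: ∫_{-2*pi}^{0} (s + 2) sin(3*s/2) ds = (-4/3) - (4/3 - 4*pi/3) = -8/3 + 4*pi/3.
Integrating by parts (boundary term plus one more integral), an antiderivative of (-s - 4) sin(3*s/2) is 2*s*cos(3*s/2)/3 - 4*sin(3*s/2)/9 + 8*cos(3*s/2)/3; evaluating from 0 to 2*pi: ∫_{0}^{2*pi} (-s - 4) sin(3*s/2) ds = (-4*pi/3 - 8/3) - (8/3) = -16/3 - 4*pi/3.
Summing the pieces and multiplying by (1/(2*pi)) gives b_3 = -4/pi.

-4/pi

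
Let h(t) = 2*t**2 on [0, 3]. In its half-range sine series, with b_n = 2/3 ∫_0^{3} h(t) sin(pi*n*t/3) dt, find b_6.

b_6 = 2/3 ∫_0^{3} (2*t**2) sin(2*pi*t) dt.
Integrating by parts twice (tabular method), an antiderivative of (2*t**2) sin(2*pi*t) is -t**2*cos(2*pi*t)/pi + t*sin(2*pi*t)/pi**2 + cos(2*pi*t)/(2*pi**3); evaluating from 0 to 3: ∫_{0}^{3} (2*t**2) sin(2*pi*t) dt = (-9/pi + 1/(2*pi**3)) - (1/(2*pi**3)) = -9/pi.
Hence b_6 = (2/3)·(-9/pi) = -6/pi.

-6/pi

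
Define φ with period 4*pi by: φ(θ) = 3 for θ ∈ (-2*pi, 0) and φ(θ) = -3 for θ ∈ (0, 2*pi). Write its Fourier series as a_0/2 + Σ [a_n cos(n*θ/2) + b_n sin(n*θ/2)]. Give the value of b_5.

b_5 = (1/(2*pi)) ∫_{-2*pi}^{2*pi} φ(θ) sin(5*θ/2) dθ.
φ is odd and sin(5*θ/2) is odd, so the integrand is even and b_5 = 1/pi ∫_0^{2*pi} φ(θ) sin(5*θ/2) dθ.
Directly, an antiderivative of (-3) sin(5*θ/2) is 6*cos(5*θ/2)/5; evaluating from 0 to 2*pi: ∫_{0}^{2*pi} (-3) sin(5*θ/2) dθ = (-6/5) - (6/5) = -12/5.
Hence b_5 = (1/pi)·(-12/5) = -12/(5*pi).

-12/(5*pi)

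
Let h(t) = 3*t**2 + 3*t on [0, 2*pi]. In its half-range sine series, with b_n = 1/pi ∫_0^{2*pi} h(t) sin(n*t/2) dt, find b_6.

-4*pi - 2

b_6 = 1/pi ∫_0^{2*pi} (3*t**2 + 3*t) sin(3*t) dt.
Integrating by parts twice (tabular method), an antiderivative of (3*t**2 + 3*t) sin(3*t) is -t**2*cos(3*t) + 2*t*sin(3*t)/3 - t*cos(3*t) + sin(3*t)/3 + 2*cos(3*t)/9; evaluating from 0 to 2*pi: ∫_{0}^{2*pi} (3*t**2 + 3*t) sin(3*t) dt = (-4*pi**2 - 2*pi + 2/9) - (2/9) = -2*pi*(1 + 2*pi).
Hence b_6 = (1/pi)·(-2*pi*(1 + 2*pi)) = -4*pi - 2.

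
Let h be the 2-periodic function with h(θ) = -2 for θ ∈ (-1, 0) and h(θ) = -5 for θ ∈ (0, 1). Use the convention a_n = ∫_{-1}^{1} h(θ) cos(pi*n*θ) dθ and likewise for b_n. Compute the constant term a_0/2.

a_0 = ∫_{-1}^{1} h(θ) dθ = -7.
So the constant term a_0/2 = -7/2.

-7/2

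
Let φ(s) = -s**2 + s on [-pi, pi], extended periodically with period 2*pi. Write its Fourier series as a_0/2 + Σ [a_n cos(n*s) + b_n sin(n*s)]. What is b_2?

b_2 = 1/pi ∫_{-pi}^{pi} φ(s) sin(2*s) ds.
Integrating by parts twice (tabular method), an antiderivative of (-s**2 + s) sin(2*s) is s**2*cos(2*s)/2 - s*sin(2*s)/2 - s*cos(2*s)/2 + sin(2*s)/4 - cos(2*s)/4; evaluating from -pi to pi: ∫_{-pi}^{pi} (-s**2 + s) sin(2*s) ds = (-pi/2 - 1/4 + pi**2/2) - (-1/4 + pi/2 + pi**2/2) = -pi.
Hence b_2 = (1/pi)·(-pi) = -1.

-1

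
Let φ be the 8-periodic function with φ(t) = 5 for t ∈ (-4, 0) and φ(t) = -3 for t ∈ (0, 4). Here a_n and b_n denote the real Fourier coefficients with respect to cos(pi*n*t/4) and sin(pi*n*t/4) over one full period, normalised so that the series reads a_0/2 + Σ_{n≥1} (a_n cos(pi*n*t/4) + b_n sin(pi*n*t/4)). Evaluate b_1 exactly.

b_1 = 1/4 ∫_{-4}^{4} φ(t) sin(pi*t/4) dt.
Split the integral at the breakpoints.
Directly, an antiderivative of (5) sin(pi*t/4) is -20*cos(pi*t/4)/pi; evaluating from -4 to 0: ∫_{-4}^{0} (5) sin(pi*t/4) dt = (-20/pi) - (20/pi) = -40/pi.
Directly, an antiderivative of (-3) sin(pi*t/4) is 12*cos(pi*t/4)/pi; evaluating from 0 to 4: ∫_{0}^{4} (-3) sin(pi*t/4) dt = (-12/pi) - (12/pi) = -24/pi.
Summing the pieces and multiplying by (1/4) gives b_1 = -16/pi.

-16/pi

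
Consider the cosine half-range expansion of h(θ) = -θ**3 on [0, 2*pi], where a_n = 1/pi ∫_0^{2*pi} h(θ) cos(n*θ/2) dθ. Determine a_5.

48*(-4 + 25*pi**2)/(625*pi)

a_5 = 1/pi ∫_0^{2*pi} (-θ**3) cos(5*θ/2) dθ.
Integrating by parts three times (tabular method), an antiderivative of (-θ**3) cos(5*θ/2) is -2*θ**3*sin(5*θ/2)/5 - 12*θ**2*cos(5*θ/2)/25 + 48*θ*sin(5*θ/2)/125 + 96*cos(5*θ/2)/625; evaluating from 0 to 2*pi: ∫_{0}^{2*pi} (-θ**3) cos(5*θ/2) dθ = (-96/625 + 48*pi**2/25) - (96/625) = -192/625 + 48*pi**2/25.
Hence a_5 = (1/pi)·(-192/625 + 48*pi**2/25) = 48*(-4 + 25*pi**2)/(625*pi).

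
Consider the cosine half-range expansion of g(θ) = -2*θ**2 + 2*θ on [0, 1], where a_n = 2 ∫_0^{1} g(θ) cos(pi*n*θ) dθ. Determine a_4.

-1/(2*pi**2)

a_4 = 2 ∫_0^{1} (-2*θ**2 + 2*θ) cos(4*pi*θ) dθ.
Integrating by parts twice (tabular method), an antiderivative of (-2*θ**2 + 2*θ) cos(4*pi*θ) is -θ**2*sin(4*pi*θ)/(2*pi) + θ*sin(4*pi*θ)/(2*pi) - θ*cos(4*pi*θ)/(4*pi**2) + sin(4*pi*θ)/(16*pi**3) + cos(4*pi*θ)/(8*pi**2); evaluating from 0 to 1: ∫_{0}^{1} (-2*θ**2 + 2*θ) cos(4*pi*θ) dθ = (-1/(8*pi**2)) - (1/(8*pi**2)) = -1/(4*pi**2).
Hence a_4 = 2·(-1/(4*pi**2)) = -1/(2*pi**2).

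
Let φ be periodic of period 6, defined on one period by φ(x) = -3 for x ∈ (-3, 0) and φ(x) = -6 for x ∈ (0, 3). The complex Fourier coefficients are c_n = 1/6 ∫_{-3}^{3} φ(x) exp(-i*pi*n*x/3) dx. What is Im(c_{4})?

0

Since φ is real-valued, Im(c_{4}) = -1/6 ∫_{-3}^{3} φ(x) sin(4*pi*x/3) dx = -b_{4}/2.
Split the integral at the breakpoints.
Directly, an antiderivative of (-3) sin(4*pi*x/3) is 9*cos(4*pi*x/3)/(4*pi); evaluating from -3 to 0: ∫_{-3}^{0} (-3) sin(4*pi*x/3) dx = (9/(4*pi)) - (9/(4*pi)) = 0.
Directly, an antiderivative of (-6) sin(4*pi*x/3) is 9*cos(4*pi*x/3)/(2*pi); evaluating from 0 to 3: ∫_{0}^{3} (-6) sin(4*pi*x/3) dx = (9/(2*pi)) - (9/(2*pi)) = 0.
So ∫_{-3}^{3} φ(x) sin(4*pi*x/3) dx = 0.
Hence Im(c_{4}) = (-1/6)·(0) = 0.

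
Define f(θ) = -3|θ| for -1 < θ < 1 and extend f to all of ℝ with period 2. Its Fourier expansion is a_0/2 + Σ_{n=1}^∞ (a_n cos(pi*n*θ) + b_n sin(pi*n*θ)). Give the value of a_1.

a_1 = ∫_{-1}^{1} f(θ) cos(pi*θ) dθ.
f is even and cos(pi*θ) is even, so the integrand is even and a_1 = 2 ∫_0^{1} f(θ) cos(pi*θ) dθ.
Integrating by parts (boundary term plus one more integral), an antiderivative of (-3*θ) cos(pi*θ) is -3*θ*sin(pi*θ)/pi - 3*cos(pi*θ)/pi**2; evaluating from 0 to 1: ∫_{0}^{1} (-3*θ) cos(pi*θ) dθ = (3/pi**2) - (-3/pi**2) = 6/pi**2.
Hence a_1 = 2·(6/pi**2) = 12/pi**2.

12/pi**2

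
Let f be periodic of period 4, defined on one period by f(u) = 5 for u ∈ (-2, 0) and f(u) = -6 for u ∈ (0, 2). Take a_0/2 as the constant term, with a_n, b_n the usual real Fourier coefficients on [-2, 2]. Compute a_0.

-1

a_0 = 1/2 ∫_{-2}^{2} f(u) du = 1/2 · (-2) = -1.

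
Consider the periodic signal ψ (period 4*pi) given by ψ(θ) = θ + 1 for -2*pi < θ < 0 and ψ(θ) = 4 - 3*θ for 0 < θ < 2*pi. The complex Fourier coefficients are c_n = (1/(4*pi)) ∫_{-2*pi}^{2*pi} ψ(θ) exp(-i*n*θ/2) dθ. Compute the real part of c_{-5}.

8/(25*pi)

Since ψ is real-valued, Re(c_{-5}) = (1/(4*pi)) ∫_{-2*pi}^{2*pi} ψ(θ) cos(-5*θ/2) dθ = a_{5}/2.
Split the integral at the breakpoints.
Integrating by parts (boundary term plus one more integral), an antiderivative of (θ + 1) cos(-5*θ/2) is 2*θ*sin(5*θ/2)/5 + 2*sin(5*θ/2)/5 + 4*cos(5*θ/2)/25; evaluating from -2*pi to 0: ∫_{-2*pi}^{0} (θ + 1) cos(-5*θ/2) dθ = (4/25) - (-4/25) = 8/25.
Integrating by parts (boundary term plus one more integral), an antiderivative of (4 - 3*θ) cos(-5*θ/2) is -6*θ*sin(5*θ/2)/5 + 8*sin(5*θ/2)/5 - 12*cos(5*θ/2)/25; evaluating from 0 to 2*pi: ∫_{0}^{2*pi} (4 - 3*θ) cos(-5*θ/2) dθ = (12/25) - (-12/25) = 24/25.
So ∫_{-2*pi}^{2*pi} ψ(θ) cos(-5*θ/2) dθ = 32/25.
Hence Re(c_{-5}) = (1/(4*pi))·(32/25) = 8/(25*pi).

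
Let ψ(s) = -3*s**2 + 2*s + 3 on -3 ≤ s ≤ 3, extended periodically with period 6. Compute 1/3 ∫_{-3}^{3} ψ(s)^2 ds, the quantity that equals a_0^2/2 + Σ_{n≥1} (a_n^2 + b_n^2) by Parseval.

1128/5

1/3 ∫_{-3}^{3} ψ(s)^2 ds = 1/3 · (3384/5) = 1128/5.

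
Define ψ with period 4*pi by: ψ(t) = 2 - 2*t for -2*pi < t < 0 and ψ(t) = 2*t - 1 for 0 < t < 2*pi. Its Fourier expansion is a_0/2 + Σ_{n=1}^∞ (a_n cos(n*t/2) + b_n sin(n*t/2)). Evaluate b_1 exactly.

b_1 = (1/(2*pi)) ∫_{-2*pi}^{2*pi} ψ(t) sin(t/2) dt.
Split the integral at the breakpoints.
Integrating by parts (boundary term plus one more integral), an antiderivative of (2 - 2*t) sin(t/2) is 4*t*cos(t/2) - 8*sin(t/2) - 4*cos(t/2); evaluating from -2*pi to 0: ∫_{-2*pi}^{0} (2 - 2*t) sin(t/2) dt = (-4) - (4 + 8*pi) = -8*pi - 8.
Integrating by parts (boundary term plus one more integral), an antiderivative of (2*t - 1) sin(t/2) is -4*t*cos(t/2) + 8*sin(t/2) + 2*cos(t/2); evaluating from 0 to 2*pi: ∫_{0}^{2*pi} (2*t - 1) sin(t/2) dt = (-2 + 8*pi) - (2) = -4 + 8*pi.
Summing the pieces and multiplying by (1/(2*pi)) gives b_1 = -6/pi.

-6/pi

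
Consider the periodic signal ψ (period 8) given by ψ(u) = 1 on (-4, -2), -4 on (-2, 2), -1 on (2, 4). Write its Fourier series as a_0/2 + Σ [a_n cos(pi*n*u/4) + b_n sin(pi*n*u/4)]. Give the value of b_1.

-2/pi

b_1 = 1/4 ∫_{-4}^{4} ψ(u) sin(pi*u/4) du.
Split the integral at the breakpoints.
Directly, an antiderivative of (1) sin(pi*u/4) is -4*cos(pi*u/4)/pi; evaluating from -4 to -2: ∫_{-4}^{-2} (1) sin(pi*u/4) du = (0) - (4/pi) = -4/pi.
Directly, an antiderivative of (-4) sin(pi*u/4) is 16*cos(pi*u/4)/pi; evaluating from -2 to 2: ∫_{-2}^{2} (-4) sin(pi*u/4) du = (0) - (0) = 0.
Directly, an antiderivative of (-1) sin(pi*u/4) is 4*cos(pi*u/4)/pi; evaluating from 2 to 4: ∫_{2}^{4} (-1) sin(pi*u/4) du = (-4/pi) - (0) = -4/pi.
Summing the pieces and multiplying by (1/4) gives b_1 = -2/pi.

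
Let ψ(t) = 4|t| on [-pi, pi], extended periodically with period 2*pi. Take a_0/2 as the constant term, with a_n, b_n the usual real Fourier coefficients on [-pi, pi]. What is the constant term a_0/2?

a_0 = 1/pi ∫_{-pi}^{pi} ψ(t) dt = 1/pi · (4*pi**2) = 4*pi.
So the constant term a_0/2 = 2*pi.

2*pi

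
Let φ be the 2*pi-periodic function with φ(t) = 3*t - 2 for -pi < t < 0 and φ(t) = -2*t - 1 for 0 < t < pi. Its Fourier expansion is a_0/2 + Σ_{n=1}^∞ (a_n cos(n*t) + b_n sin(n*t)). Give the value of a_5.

2/(5*pi)

a_5 = 1/pi ∫_{-pi}^{pi} φ(t) cos(5*t) dt.
Split the integral at the breakpoints.
Integrating by parts (boundary term plus one more integral), an antiderivative of (3*t - 2) cos(5*t) is 3*t*sin(5*t)/5 - 2*sin(5*t)/5 + 3*cos(5*t)/25; evaluating from -pi to 0: ∫_{-pi}^{0} (3*t - 2) cos(5*t) dt = (3/25) - (-3/25) = 6/25.
Integrating by parts (boundary term plus one more integral), an antiderivative of (-2*t - 1) cos(5*t) is -2*t*sin(5*t)/5 - sin(5*t)/5 - 2*cos(5*t)/25; evaluating from 0 to pi: ∫_{0}^{pi} (-2*t - 1) cos(5*t) dt = (2/25) - (-2/25) = 4/25.
Summing the pieces and multiplying by (1/pi) gives a_5 = 2/(5*pi).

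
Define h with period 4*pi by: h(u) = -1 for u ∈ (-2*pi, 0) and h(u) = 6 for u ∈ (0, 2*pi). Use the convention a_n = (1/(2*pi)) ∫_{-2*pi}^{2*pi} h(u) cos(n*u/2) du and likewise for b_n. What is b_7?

b_7 = (1/(2*pi)) ∫_{-2*pi}^{2*pi} h(u) sin(7*u/2) du.
Split the integral at the breakpoints.
Directly, an antiderivative of (-1) sin(7*u/2) is 2*cos(7*u/2)/7; evaluating from -2*pi to 0: ∫_{-2*pi}^{0} (-1) sin(7*u/2) du = (2/7) - (-2/7) = 4/7.
Directly, an antiderivative of (6) sin(7*u/2) is -12*cos(7*u/2)/7; evaluating from 0 to 2*pi: ∫_{0}^{2*pi} (6) sin(7*u/2) du = (12/7) - (-12/7) = 24/7.
Summing the pieces and multiplying by (1/(2*pi)) gives b_7 = 2/pi.

2/pi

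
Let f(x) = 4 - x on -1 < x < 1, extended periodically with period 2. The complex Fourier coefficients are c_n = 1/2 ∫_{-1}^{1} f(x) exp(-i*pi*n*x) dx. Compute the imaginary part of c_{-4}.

Since f is real-valued, Im(c_{-4}) = -1/2 ∫_{-1}^{1} f(x) sin(-4*pi*x) dx = b_{4}/2.
Integrating by parts (boundary term plus one more integral), an antiderivative of (4 - x) sin(-4*pi*x) is -x*cos(4*pi*x)/(4*pi) + sin(4*pi*x)/(16*pi**2) + cos(4*pi*x)/pi; evaluating from -1 to 1: ∫_{-1}^{1} (4 - x) sin(-4*pi*x) dx = (3/(4*pi)) - (5/(4*pi)) = -1/(2*pi).
Hence Im(c_{-4}) = (-1/2)·(-1/(2*pi)) = 1/(4*pi).

1/(4*pi)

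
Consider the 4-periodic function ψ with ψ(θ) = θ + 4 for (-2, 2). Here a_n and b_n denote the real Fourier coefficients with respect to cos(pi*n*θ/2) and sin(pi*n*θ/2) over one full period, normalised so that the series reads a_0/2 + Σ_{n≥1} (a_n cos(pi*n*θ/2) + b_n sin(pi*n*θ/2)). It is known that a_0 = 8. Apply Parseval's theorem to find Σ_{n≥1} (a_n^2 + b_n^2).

8/3

Parseval: a_0^2/2 + Σ_{n≥1} (a_n^2+b_n^2) = 1/2 ∫_{-2}^{2} ψ(θ)^2 dθ = 104/3.
Subtract a_0^2/2 = 32: Σ (a_n^2+b_n^2) = 8/3.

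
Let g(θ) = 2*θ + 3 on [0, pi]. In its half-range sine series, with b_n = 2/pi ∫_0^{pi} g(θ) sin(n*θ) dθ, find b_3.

4/pi + 4/3

b_3 = 2/pi ∫_0^{pi} (2*θ + 3) sin(3*θ) dθ.
Integrating by parts (boundary term plus one more integral), an antiderivative of (2*θ + 3) sin(3*θ) is -2*θ*cos(3*θ)/3 + 2*sin(3*θ)/9 - cos(3*θ); evaluating from 0 to pi: ∫_{0}^{pi} (2*θ + 3) sin(3*θ) dθ = (1 + 2*pi/3) - (-1) = 2 + 2*pi/3.
Hence b_3 = (2/pi)·(2 + 2*pi/3) = 4/pi + 4/3.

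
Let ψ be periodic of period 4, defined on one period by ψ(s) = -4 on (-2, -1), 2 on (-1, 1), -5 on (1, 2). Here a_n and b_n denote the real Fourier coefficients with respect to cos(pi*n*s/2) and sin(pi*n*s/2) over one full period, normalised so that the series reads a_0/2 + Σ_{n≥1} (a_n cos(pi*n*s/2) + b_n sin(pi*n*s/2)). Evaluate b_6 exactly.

1/(3*pi)

b_6 = 1/2 ∫_{-2}^{2} ψ(s) sin(3*pi*s) ds.
Split the integral at the breakpoints.
Directly, an antiderivative of (-4) sin(3*pi*s) is 4*cos(3*pi*s)/(3*pi); evaluating from -2 to -1: ∫_{-2}^{-1} (-4) sin(3*pi*s) ds = (-4/(3*pi)) - (4/(3*pi)) = -8/(3*pi).
Directly, an antiderivative of (2) sin(3*pi*s) is -2*cos(3*pi*s)/(3*pi); evaluating from -1 to 1: ∫_{-1}^{1} (2) sin(3*pi*s) ds = (2/(3*pi)) - (2/(3*pi)) = 0.
Directly, an antiderivative of (-5) sin(3*pi*s) is 5*cos(3*pi*s)/(3*pi); evaluating from 1 to 2: ∫_{1}^{2} (-5) sin(3*pi*s) ds = (5/(3*pi)) - (-5/(3*pi)) = 10/(3*pi).
Summing the pieces and multiplying by (1/2) gives b_6 = 1/(3*pi).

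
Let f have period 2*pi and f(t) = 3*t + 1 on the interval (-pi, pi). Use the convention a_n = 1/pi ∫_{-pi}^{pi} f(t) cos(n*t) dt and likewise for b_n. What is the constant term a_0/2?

1

a_0 = 1/pi ∫_{-pi}^{pi} f(t) dt = 1/pi · (2*pi) = 2.
So the constant term a_0/2 = 1.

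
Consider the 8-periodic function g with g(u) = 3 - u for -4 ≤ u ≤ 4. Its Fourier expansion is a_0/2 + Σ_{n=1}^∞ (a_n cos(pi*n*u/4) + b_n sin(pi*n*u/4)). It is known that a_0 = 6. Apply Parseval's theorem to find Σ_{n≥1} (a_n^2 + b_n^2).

Parseval: a_0^2/2 + Σ_{n≥1} (a_n^2+b_n^2) = 1/4 ∫_{-4}^{4} g(u)^2 du = 86/3.
Subtract a_0^2/2 = 18: Σ (a_n^2+b_n^2) = 32/3.

32/3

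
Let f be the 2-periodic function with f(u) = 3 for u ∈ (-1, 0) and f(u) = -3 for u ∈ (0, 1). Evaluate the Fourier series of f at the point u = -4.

u = -4 differs from u = 0 by -2 full period(s), and the series is 2-periodic.
At u = 0 the one-sided limits are f(0^-) = 3 and f(0^+) = -3.
By Dirichlet's theorem the series converges to their average, [(3) + (-3)]/2 = 0.

0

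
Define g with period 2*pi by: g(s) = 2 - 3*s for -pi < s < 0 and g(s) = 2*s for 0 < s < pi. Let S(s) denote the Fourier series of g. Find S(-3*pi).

1 + 5*pi/2

s = -3*pi differs from s = pi by -2 full period(s), and the series is 2*pi-periodic.
At s = pi the one-sided limits are g(pi^-) = 2*pi and g(pi^+) = 2 + 3*pi.
By Dirichlet's theorem the series converges to their average, [(2*pi) + (2 + 3*pi)]/2 = 1 + 5*pi/2.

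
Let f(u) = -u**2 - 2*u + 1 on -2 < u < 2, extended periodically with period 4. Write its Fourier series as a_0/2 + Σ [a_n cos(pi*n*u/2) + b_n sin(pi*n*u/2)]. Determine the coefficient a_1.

a_1 = 1/2 ∫_{-2}^{2} f(u) cos(pi*u/2) du.
Integrating by parts twice (tabular method), an antiderivative of (-u**2 - 2*u + 1) cos(pi*u/2) is -2*u**2*sin(pi*u/2)/pi - 4*u*sin(pi*u/2)/pi - 8*u*cos(pi*u/2)/pi**2 + 16*sin(pi*u/2)/pi**3 + 2*sin(pi*u/2)/pi - 8*cos(pi*u/2)/pi**2; evaluating from -2 to 2: ∫_{-2}^{2} (-u**2 - 2*u + 1) cos(pi*u/2) du = (24/pi**2) - (-8/pi**2) = 32/pi**2.
Hence a_1 = (1/2)·(32/pi**2) = 16/pi**2.

16/pi**2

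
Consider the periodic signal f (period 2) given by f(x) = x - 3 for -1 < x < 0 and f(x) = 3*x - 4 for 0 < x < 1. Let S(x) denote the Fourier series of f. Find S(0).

-7/2

At x = 0 the one-sided limits are f(0^-) = -3 and f(0^+) = -4.
By Dirichlet's theorem the series converges to their average, [(-3) + (-4)]/2 = -7/2.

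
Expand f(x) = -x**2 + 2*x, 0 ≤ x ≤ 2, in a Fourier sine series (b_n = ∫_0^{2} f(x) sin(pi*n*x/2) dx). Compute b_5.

b_5 = ∫_0^{2} (-x**2 + 2*x) sin(5*pi*x/2) dx.
Integrating by parts twice (tabular method), an antiderivative of (-x**2 + 2*x) sin(5*pi*x/2) is 2*x**2*cos(5*pi*x/2)/(5*pi) - 8*x*sin(5*pi*x/2)/(25*pi**2) - 4*x*cos(5*pi*x/2)/(5*pi) + 8*sin(5*pi*x/2)/(25*pi**2) - 16*cos(5*pi*x/2)/(125*pi**3); evaluating from 0 to 2: ∫_{0}^{2} (-x**2 + 2*x) sin(5*pi*x/2) dx = (16/(125*pi**3)) - (-16/(125*pi**3)) = 32/(125*pi**3).
Hence b_5 = 32/(125*pi**3).

32/(125*pi**3)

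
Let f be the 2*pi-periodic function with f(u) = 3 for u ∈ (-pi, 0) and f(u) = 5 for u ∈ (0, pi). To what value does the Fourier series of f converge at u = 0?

4

At u = 0 the one-sided limits are f(0^-) = 3 and f(0^+) = 5.
By Dirichlet's theorem the series converges to their average, [(3) + (5)]/2 = 4.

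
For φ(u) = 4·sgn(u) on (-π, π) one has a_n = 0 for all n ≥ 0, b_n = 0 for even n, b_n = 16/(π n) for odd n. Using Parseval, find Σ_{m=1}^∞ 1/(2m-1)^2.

pi**2/8

Parseval: Σ b_n^2 = (1/π) ∫_{-π}^{π} φ(u)^2 du = 32.
Only odd n contribute, with b_n^2 = 256/(π^2 n^2), so Σ_{m≥1} 1/(2m-1)^2 = π^2·(32)/256 = pi**2/8.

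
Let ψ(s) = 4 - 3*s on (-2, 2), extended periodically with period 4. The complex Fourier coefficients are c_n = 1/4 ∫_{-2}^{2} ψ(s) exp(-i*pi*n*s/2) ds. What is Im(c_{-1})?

-6/pi

Since ψ is real-valued, Im(c_{-1}) = -1/4 ∫_{-2}^{2} ψ(s) sin(-pi*s/2) ds = b_{1}/2.
Integrating by parts (boundary term plus one more integral), an antiderivative of (4 - 3*s) sin(-pi*s/2) is -6*s*cos(pi*s/2)/pi + 12*sin(pi*s/2)/pi**2 + 8*cos(pi*s/2)/pi; evaluating from -2 to 2: ∫_{-2}^{2} (4 - 3*s) sin(-pi*s/2) ds = (4/pi) - (-20/pi) = 24/pi.
Hence Im(c_{-1}) = (-1/4)·(24/pi) = -6/pi.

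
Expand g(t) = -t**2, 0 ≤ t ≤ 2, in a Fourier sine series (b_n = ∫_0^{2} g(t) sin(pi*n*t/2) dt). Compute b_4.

2/pi

b_4 = ∫_0^{2} (-t**2) sin(2*pi*t) dt.
Integrating by parts twice (tabular method), an antiderivative of (-t**2) sin(2*pi*t) is t**2*cos(2*pi*t)/(2*pi) - t*sin(2*pi*t)/(2*pi**2) - cos(2*pi*t)/(4*pi**3); evaluating from 0 to 2: ∫_{0}^{2} (-t**2) sin(2*pi*t) dt = (-1/(4*pi**3) + 2/pi) - (-1/(4*pi**3)) = 2/pi.
Hence b_4 = 2/pi.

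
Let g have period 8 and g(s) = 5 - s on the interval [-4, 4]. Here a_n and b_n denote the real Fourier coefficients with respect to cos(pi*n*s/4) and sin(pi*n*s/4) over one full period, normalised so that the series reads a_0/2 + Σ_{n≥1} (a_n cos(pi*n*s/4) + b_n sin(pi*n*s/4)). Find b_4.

2/pi

b_4 = 1/4 ∫_{-4}^{4} g(s) sin(pi*s) ds.
Integrating by parts (boundary term plus one more integral), an antiderivative of (5 - s) sin(pi*s) is s*cos(pi*s)/pi - sin(pi*s)/pi**2 - 5*cos(pi*s)/pi; evaluating from -4 to 4: ∫_{-4}^{4} (5 - s) sin(pi*s) ds = (-1/pi) - (-9/pi) = 8/pi.
Hence b_4 = (1/4)·(8/pi) = 2/pi.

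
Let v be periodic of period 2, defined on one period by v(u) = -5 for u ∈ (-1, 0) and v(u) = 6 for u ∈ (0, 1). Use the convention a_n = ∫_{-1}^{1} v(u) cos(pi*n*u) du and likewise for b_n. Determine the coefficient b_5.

b_5 = ∫_{-1}^{1} v(u) sin(5*pi*u) du.
Split the integral at the breakpoints.
Directly, an antiderivative of (-5) sin(5*pi*u) is cos(5*pi*u)/pi; evaluating from -1 to 0: ∫_{-1}^{0} (-5) sin(5*pi*u) du = (1/pi) - (-1/pi) = 2/pi.
Directly, an antiderivative of (6) sin(5*pi*u) is -6*cos(5*pi*u)/(5*pi); evaluating from 0 to 1: ∫_{0}^{1} (6) sin(5*pi*u) du = (6/(5*pi)) - (-6/(5*pi)) = 12/(5*pi).
Summing the pieces gives b_5 = 22/(5*pi).

22/(5*pi)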